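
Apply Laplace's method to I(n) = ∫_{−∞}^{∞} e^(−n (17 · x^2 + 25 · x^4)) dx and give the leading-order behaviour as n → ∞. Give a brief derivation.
I(n) ~ sqrt(π/(17n))

φ(x) = 17 · x^2 + 25 · x^4 has its unique global minimum at x* = 0 (since φ'(x) = 34x + 100x^3 = 0 only at x = 0 for real x with both coefficients positive, and φ → ∞ as |x| → ∞). At x* = 0, φ(0) = 0 and φ''(0) = 34. Laplace's method then gives
  I(n) ~ sqrt(2π / (n · φ''(0))) · e^(−n φ(0)) = sqrt(2π / (34n)) = sqrt(π/(17n)).
The 25 · x^4 term contributes only at subleading order (an O(1/n) relative correction).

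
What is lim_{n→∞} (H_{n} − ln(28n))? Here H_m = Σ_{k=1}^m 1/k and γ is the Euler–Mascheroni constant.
lim = −ln 28 + γ

By Euler-Maclaurin, H_m = ln m + γ + O(1/m). So
  H_{n} − ln(28n) = ln(n) + γ − ln(28n) + O(1/n)
                       = ln(1/28) + γ + O(1/n).
Hence the limit is ln(1/28) + γ.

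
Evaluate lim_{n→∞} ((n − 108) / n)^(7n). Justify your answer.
lim = e^(−756)

Rewrite as (1 − 108/n)^(7n). By the standard limit (1 + x/n)^n → e^x, we have (1 − 108/n)^n → e^(−108), and raising to the 7th power gives e^(−756).
More precisely, ln[(1 − 108/n)^(7n)] = 7n · ln(1 − 108/n) = 7n · (-108/n + O(1/n^2)) = -756 + O(1/n) → -756.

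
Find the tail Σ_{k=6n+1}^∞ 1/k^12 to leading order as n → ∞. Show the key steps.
Σ_{k>6n} 1/k^12 ~ 1/(11 · (6n)^11)

Compare to the integral: ∫_{6n}^∞ x^(−12) dx = [−x^(−11)/11]_{6n}^∞ = 1/((12−1)·(6n)^11). Euler-Maclaurin then gives
  Σ_{k>6n} 1/k^12 = ∫_{6n}^∞ dx/x^12 − 1/(2·(6n)^12) + O(1/(6n)^13).
(Equivalently this is ζ(12) − Σ_{k≤6n} 1/k^12.)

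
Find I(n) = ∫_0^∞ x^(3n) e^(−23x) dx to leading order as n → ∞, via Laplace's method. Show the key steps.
I(n) ~ (sqrt(2π·3n) / 23) · (3n/(23e))^(3n)

Write the integrand as exp(3n ln x − 23x) and set f(x) = 3n ln x − 23x. Then f'(x) = 3n/x − 23 = 0 at x* = 3n/23, and f''(x*) = −3n/x*^2 = −23^2/(3n). Laplace's method (interior maximum) gives
  I(n) ~ e^(f(x*)) · sqrt(2π / |f''(x*)|)
        = exp(3n ln(3n/23) − 3n) · sqrt(2π · 3n / 23^2)
        = (3n/23)^(3n) e^(−3n) · sqrt(2π·3n) / 23
        = (sqrt(2π·3n) / 23) · (3n/(23e))^(3n).
This matches Γ(3n+1)/23^(3n+1) with Stirling applied to Γ.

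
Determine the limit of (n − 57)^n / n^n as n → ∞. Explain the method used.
lim = e^(−57)

Rewrite as (1 − 57/n)^(n). By the standard limit (1 + x/n)^n → e^x, we have (1 − 57/n)^n → e^(−57), and raising to the 1st power gives e^(−57).
More precisely, ln[(1 − 57/n)^(n)] = n · ln(1 − 57/n) = n · (-57/n + O(1/n^2)) = -57 + O(1/n) → -57.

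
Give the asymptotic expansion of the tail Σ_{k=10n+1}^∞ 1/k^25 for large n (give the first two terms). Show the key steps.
Σ_{k>10n} 1/k^25 = 1/(24 · (10n)^24) − 1/(2 · (10n)^25) + O(1/(10n)^26)

Compare to the integral: ∫_{10n}^∞ x^(−25) dx = [−x^(−24)/24]_{10n}^∞ = 1/((25−1)·(10n)^24). The Euler-Maclaurin correction adds −f(10n)/2 = −1/(2·(10n)^25). Euler-Maclaurin then gives
  Σ_{k>10n} 1/k^25 = ∫_{10n}^∞ dx/x^25 − 1/(2·(10n)^25) + O(1/(10n)^26).
(Equivalently this is ζ(25) − Σ_{k≤10n} 1/k^25.)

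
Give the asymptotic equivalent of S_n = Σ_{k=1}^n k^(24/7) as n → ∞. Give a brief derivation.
S_n ~ (7/31) · n^(31/7)

Integral comparison: Σ_{k=1}^n k^(24/7) = ∫_0^n x^(24/7) dx + O(n^(24/7)). The integral is n^(1 + 24/7) / (1 + 24/7) = n^((24+7)/7) / ((24+7)/7) = (7/31) · n^(31/7).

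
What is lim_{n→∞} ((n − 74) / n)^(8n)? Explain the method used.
lim = e^(−592)

Rewrite as (1 − 74/n)^(8n). By the standard limit (1 + x/n)^n → e^x, we have (1 − 74/n)^n → e^(−74), and raising to the 8th power gives e^(−592).
More precisely, ln[(1 − 74/n)^(8n)] = 8n · ln(1 − 74/n) = 8n · (-74/n + O(1/n^2)) = -592 + O(1/n) → -592.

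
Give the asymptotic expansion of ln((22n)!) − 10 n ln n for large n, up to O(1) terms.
ln((22n)!) − 10 n ln n = 12 n ln n + 22(ln 22 − 1) n + (1/2) ln(2π·22n) + O(1/n)

Stirling: ln((22n)!) = 22n ln(22n) − 22n + (1/2) ln(2π·22n) + O(1/n).
Expand 22n ln(22n) = 22n (ln n + ln 22) = 22n ln n + 22n ln 22.
Subtract 10n ln n: leading term is (22 − 10) n ln n = 12 n ln n. The next term is 22n ln 22 − 22n = 22(ln 22 − 1) n. Then the (1/2) ln(2π·22n) correction.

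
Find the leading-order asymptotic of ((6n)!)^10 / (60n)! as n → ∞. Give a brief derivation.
((6n)!)^10/(60n)! ~ ((2π·6n)^(9/2) / sqrt(10)) · 10^(−10·6n)  →  0

Write N = 6n. Stirling: N! ~ sqrt(2π N)(N/e)^N and (10N)! ~ sqrt(2π·10N)·(10N/e)^(10N).
  (N!)^10/(10N)! ~ (2π N)^(10/2) (N/e)^(10N) / [sqrt(2π·10N) (10N/e)^(10N)]
     = (2π N)^(10/2) / sqrt(2π·10N) · (N/(10N))^(10N)
     = (2π N)^((10−1)/2) / sqrt(10) · 10^(−10N).
Since 10^10 > 1, the factor 10^(−10N) decays exponentially, so the ratio → 0. Substituting N = 6n gives the stated form.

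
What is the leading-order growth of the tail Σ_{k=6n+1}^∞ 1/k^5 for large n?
Σ_{k>6n} 1/k^5 ~ 1/(4 · (6n)^4)

Compare to the integral: ∫_{6n}^∞ x^(−5) dx = [−x^(−4)/4]_{6n}^∞ = 1/((5−1)·(6n)^4). Euler-Maclaurin then gives
  Σ_{k>6n} 1/k^5 = ∫_{6n}^∞ dx/x^5 − 1/(2·(6n)^5) + O(1/(6n)^6).
(Equivalently this is ζ(5) − Σ_{k≤6n} 1/k^5.)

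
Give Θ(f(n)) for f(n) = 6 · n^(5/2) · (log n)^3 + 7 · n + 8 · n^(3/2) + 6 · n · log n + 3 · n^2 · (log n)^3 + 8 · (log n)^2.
f(n) ∈ Θ(n^(5/2) · (log n)^3)

Compare the terms by growth order. For large n, n^a · (log n)^b dominates n^a' · (log n)^b' iff a > a', or (a = a' and b > b'). Ranking the 6 terms shows the dominant one is 6 · n^(5/2) · (log n)^3. Hence f(n) ∈ Θ(n^(5/2) · (log n)^3).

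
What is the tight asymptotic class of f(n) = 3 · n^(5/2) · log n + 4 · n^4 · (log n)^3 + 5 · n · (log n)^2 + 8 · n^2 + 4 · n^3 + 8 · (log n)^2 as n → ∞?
f(n) ∈ Θ(n^4 · (log n)^3)

Compare the terms by growth order. For large n, n^a · (log n)^b dominates n^a' · (log n)^b' iff a > a', or (a = a' and b > b'). Ranking the 6 terms shows the dominant one is 4 · n^4 · (log n)^3. Hence f(n) ∈ Θ(n^4 · (log n)^3).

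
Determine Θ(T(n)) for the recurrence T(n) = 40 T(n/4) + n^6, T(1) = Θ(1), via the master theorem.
T(n) = Θ(n^6)

log_4 40 ≈ 2.661. f(n) = n^6 dominates n^(log_4 40) since 6 > 2.661, and the regularity condition a·f(n/b) = 40·(n/4)^6 = (40/4096)·n^6 ≤ c·f(n) holds with c = 40/4096 ≈ 0.00977 < 1. So this is Case 3: T(n) = Θ(f(n)) = Θ(n^6).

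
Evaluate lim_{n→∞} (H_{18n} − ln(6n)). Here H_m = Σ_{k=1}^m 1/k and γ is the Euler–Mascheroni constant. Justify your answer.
lim = ln 3 + γ

By Euler-Maclaurin, H_m = ln m + γ + O(1/m). So
  H_{18n} − ln(6n) = ln(18n) + γ − ln(6n) + O(1/n)
                       = ln(18/6) + γ + O(1/n).
Hence the limit is ln(18/6) + γ (= ln 3).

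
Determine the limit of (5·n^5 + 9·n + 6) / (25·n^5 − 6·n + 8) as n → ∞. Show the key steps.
lim = 5/25 = 1/5

For large n the leading n^5 terms dominate both numerator and denominator. Dividing top and bottom by n^5, every other term tends to 0, leaving 5/25 = 1/5.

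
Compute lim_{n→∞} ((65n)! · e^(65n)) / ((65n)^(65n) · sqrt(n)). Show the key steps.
lim = sqrt(2π·65)

Stirling: (65n)! ~ sqrt(2π·65n) · (65n/e)^(65n). Hence
  (65n)! · e^(65n) / (65n)^(65n) ~ sqrt(2π·65n).
Dividing by sqrt(n): sqrt(2π·65n) / sqrt(n) = sqrt(2π·65) · n^((1−1)/2), so the limit is sqrt(2π·65).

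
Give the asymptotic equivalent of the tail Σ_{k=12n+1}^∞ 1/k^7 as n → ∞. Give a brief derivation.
Σ_{k>12n} 1/k^7 ~ 1/(6 · (12n)^6)

Compare to the integral: ∫_{12n}^∞ x^(−7) dx = [−x^(−6)/6]_{12n}^∞ = 1/((7−1)·(12n)^6). Euler-Maclaurin then gives
  Σ_{k>12n} 1/k^7 = ∫_{12n}^∞ dx/x^7 − 1/(2·(12n)^7) + O(1/(12n)^8).
(Equivalently this is ζ(7) − Σ_{k≤12n} 1/k^7.)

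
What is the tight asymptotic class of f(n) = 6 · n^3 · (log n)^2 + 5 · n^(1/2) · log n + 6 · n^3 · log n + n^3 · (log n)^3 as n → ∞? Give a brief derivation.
f(n) ∈ Θ(n^3 · (log n)^3)

Compare the terms by growth order. For large n, n^a · (log n)^b dominates n^a' · (log n)^b' iff a > a', or (a = a' and b > b'). Ranking the 4 terms shows the dominant one is n^3 · (log n)^3. Hence f(n) ∈ Θ(n^3 · (log n)^3).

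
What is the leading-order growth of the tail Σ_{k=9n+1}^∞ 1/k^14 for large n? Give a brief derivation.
Σ_{k>9n} 1/k^14 ~ 1/(13 · (9n)^13)

Compare to the integral: ∫_{9n}^∞ x^(−14) dx = [−x^(−13)/13]_{9n}^∞ = 1/((14−1)·(9n)^13). Euler-Maclaurin then gives
  Σ_{k>9n} 1/k^14 = ∫_{9n}^∞ dx/x^14 − 1/(2·(9n)^14) + O(1/(9n)^15).
(Equivalently this is ζ(14) − Σ_{k≤9n} 1/k^14.)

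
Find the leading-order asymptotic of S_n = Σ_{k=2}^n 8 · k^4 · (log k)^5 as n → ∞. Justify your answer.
S_n ~ 8 · n^5 · (log n)^5 / 5

By integral comparison, S_n = ∫_1^n 8 · x^4 · (log x)^5 dx + O(n^4 · (log n)^5). For the integral, the leading term of ∫_1^n x^4 (log x)^5 dx is n^5/5 · (log n)^5 (by repeated integration by parts; each step lowers the log-exponent and produces a relatively O(1/log n) correction). Hence S_n ~ 8 · n^5 · (log n)^5 / 5.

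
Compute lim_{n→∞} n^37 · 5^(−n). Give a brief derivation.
lim = 0

Exponentials with base > 1 dominate every fixed polynomial: for any fixed c, n^c / 5^n → 0 as n → ∞ (e.g. by the ratio test, or by writing 5^n = e^(n ln 5) and noting e^(n ln 5) / n^c → ∞). Hence n^37 · 5^(−n) = n^37 / 5^n → 0.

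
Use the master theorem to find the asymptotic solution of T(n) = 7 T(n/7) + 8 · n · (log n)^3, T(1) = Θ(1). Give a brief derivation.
T(n) = Θ(n · (log n)^4)

Here log_7 7 = 1 and f(n) = 8 · n · (log n)^3 = Θ(n^(log_7 7) · (log n)^3). This is the extended Case 2 of the master theorem (f matches the critical exponent up to log factors), giving T(n) = Θ(n^(log_7 7) · (log n)^(3+1)) = Θ(n · (log n)^4).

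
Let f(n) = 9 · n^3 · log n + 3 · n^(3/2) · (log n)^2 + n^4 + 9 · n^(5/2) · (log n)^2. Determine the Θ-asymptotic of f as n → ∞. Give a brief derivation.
f(n) ∈ Θ(n^4)

Compare the terms by growth order. For large n, n^a · (log n)^b dominates n^a' · (log n)^b' iff a > a', or (a = a' and b > b'). Ranking the 4 terms shows the dominant one is n^4. Hence f(n) ∈ Θ(n^4).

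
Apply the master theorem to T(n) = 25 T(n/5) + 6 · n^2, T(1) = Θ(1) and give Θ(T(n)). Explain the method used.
T(n) = Θ(n^2 log n)

log_5 25 = 2, and f(n) = 6 · n^2 = Θ(n^(log_5 25)). This is Case 2 of the master theorem: T(n) = Θ(f(n) · log n) = Θ(n^2 log n).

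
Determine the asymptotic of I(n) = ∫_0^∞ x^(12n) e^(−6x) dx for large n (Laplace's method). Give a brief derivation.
I(n) ~ (sqrt(2π·12n) / 6) · (12n/(6e))^(12n)

Write the integrand as exp(12n ln x − 6x) and set f(x) = 12n ln x − 6x. Then f'(x) = 12n/x − 6 = 0 at x* = 12n/6, and f''(x*) = −12n/x*^2 = −6^2/(12n). Laplace's method (interior maximum) gives
  I(n) ~ e^(f(x*)) · sqrt(2π / |f''(x*)|)
        = exp(12n ln(12n/6) − 12n) · sqrt(2π · 12n / 6^2)
        = (12n/6)^(12n) e^(−12n) · sqrt(2π·12n) / 6
        = (sqrt(2π·12n) / 6) · (12n/(6e))^(12n).
This matches Γ(12n+1)/6^(12n+1) with Stirling applied to Γ.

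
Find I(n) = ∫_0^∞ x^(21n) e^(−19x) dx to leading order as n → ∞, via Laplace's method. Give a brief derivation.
I(n) ~ (sqrt(2π·21n) / 19) · (21n/(19e))^(21n)

Write the integrand as exp(21n ln x − 19x) and set f(x) = 21n ln x − 19x. Then f'(x) = 21n/x − 19 = 0 at x* = 21n/19, and f''(x*) = −21n/x*^2 = −19^2/(21n). Laplace's method (interior maximum) gives
  I(n) ~ e^(f(x*)) · sqrt(2π / |f''(x*)|)
        = exp(21n ln(21n/19) − 21n) · sqrt(2π · 21n / 19^2)
        = (21n/19)^(21n) e^(−21n) · sqrt(2π·21n) / 19
        = (sqrt(2π·21n) / 19) · (21n/(19e))^(21n).
This matches Γ(21n+1)/19^(21n+1) with Stirling applied to Γ.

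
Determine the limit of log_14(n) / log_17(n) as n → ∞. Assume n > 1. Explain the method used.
lim = ln(17) / ln(14) = log_14(17)

Change of base: log_14(n) = ln n / ln 14 and log_17(n) = ln n / ln 17. The ratio is (ln n / ln 14) · (ln 17 / ln n) = ln 17 / ln 14, a constant independent of n. So the limit is ln 17 / ln 14 = log_14(17).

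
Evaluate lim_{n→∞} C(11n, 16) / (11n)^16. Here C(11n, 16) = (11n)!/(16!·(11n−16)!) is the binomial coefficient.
lim = 1/16! = 1/20922789888000

With N = 11n → ∞: C(N, 16) / N^16 = [N(N−1)…(N−15)] / (16! · N^16) = (1/16!) · 1 · (1 − 1/(11n)) · … · (1 − 15/(11n)). Each factor → 1 as N → ∞, so the limit is 1/16! = 1/20922789888000.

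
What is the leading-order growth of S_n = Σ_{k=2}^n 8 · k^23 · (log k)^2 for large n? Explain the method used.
S_n ~ n^24 · (log n)^2 / 3

By integral comparison, S_n = ∫_1^n 8 · x^23 · (log x)^2 dx + O(n^23 · (log n)^2). For the integral, the leading term of ∫_1^n x^23 (log x)^2 dx is n^24/24 · (log n)^2 (by repeated integration by parts; each step lowers the log-exponent and produces a relatively O(1/log n) correction). Hence S_n ~ n^24 · (log n)^2 / 3.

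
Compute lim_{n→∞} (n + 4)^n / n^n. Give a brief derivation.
lim = e^4

Rewrite as (1 + 4/n)^(n). By the standard limit (1 + x/n)^n → e^x, we have (1 + 4/n)^n → e^4, and raising to the 1st power gives e^4.
More precisely, ln[(1 + 4/n)^(n)] = n · ln(1 + 4/n) = n · (4/n + O(1/n^2)) = 4 + O(1/n) → 4.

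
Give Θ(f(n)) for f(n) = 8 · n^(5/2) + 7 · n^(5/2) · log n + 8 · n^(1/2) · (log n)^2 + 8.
f(n) ∈ Θ(n^(5/2) · log n)

Compare the terms by growth order. For large n, n^a · (log n)^b dominates n^a' · (log n)^b' iff a > a', or (a = a' and b > b'). Ranking the 4 terms shows the dominant one is 7 · n^(5/2) · log n. Hence f(n) ∈ Θ(n^(5/2) · log n).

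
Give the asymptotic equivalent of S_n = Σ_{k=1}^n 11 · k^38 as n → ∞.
S_n ~ 11 · n^39 / 39

By integral comparison (Euler-Maclaurin), Σ_{k=1}^n 11 · k^38 = 11 · ∫_0^n x^38 dx + O(n^38) = 11 · n^39/39 + O(n^38). (Equivalently, Faulhaber's formula gives the same leading term.)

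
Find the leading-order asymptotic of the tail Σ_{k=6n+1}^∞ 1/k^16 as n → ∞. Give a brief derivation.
Σ_{k>6n} 1/k^16 ~ 1/(15 · (6n)^15)

Compare to the integral: ∫_{6n}^∞ x^(−16) dx = [−x^(−15)/15]_{6n}^∞ = 1/((16−1)·(6n)^15). Euler-Maclaurin then gives
  Σ_{k>6n} 1/k^16 = ∫_{6n}^∞ dx/x^16 − 1/(2·(6n)^16) + O(1/(6n)^17).
(Equivalently this is ζ(16) − Σ_{k≤6n} 1/k^16.)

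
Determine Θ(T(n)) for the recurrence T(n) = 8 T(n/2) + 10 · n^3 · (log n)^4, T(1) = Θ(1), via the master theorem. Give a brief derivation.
T(n) = Θ(n^3 · (log n)^5)

Here log_2 8 = 3 and f(n) = 10 · n^3 · (log n)^4 = Θ(n^(log_2 8) · (log n)^4). This is the extended Case 2 of the master theorem (f matches the critical exponent up to log factors), giving T(n) = Θ(n^(log_2 8) · (log n)^(4+1)) = Θ(n^3 · (log n)^5).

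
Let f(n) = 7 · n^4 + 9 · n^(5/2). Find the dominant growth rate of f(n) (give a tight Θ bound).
f(n) ∈ Θ(n^4)

Compare the terms by growth order. For large n, n^a · (log n)^b dominates n^a' · (log n)^b' iff a > a', or (a = a' and b > b'). Ranking the 2 terms shows the dominant one is 7 · n^4. Hence f(n) ∈ Θ(n^4).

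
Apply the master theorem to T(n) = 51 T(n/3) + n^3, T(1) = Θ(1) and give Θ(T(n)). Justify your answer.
T(n) = Θ(n^(log_3 51))

Master theorem: compare f(n) = n^3 to n^(log_3 51) where log_3 51 ≈ 3.579. Since 3 < log_3 51, we have f(n) = O(n^(log_3 51 − ε)) for some ε > 0 — Case 1. Hence T(n) = Θ(n^(log_3 51)).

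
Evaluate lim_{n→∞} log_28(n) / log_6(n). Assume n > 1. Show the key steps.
lim = ln(6) / ln(28) = log_28(6)

Change of base: log_28(n) = ln n / ln 28 and log_6(n) = ln n / ln 6. The ratio is (ln n / ln 28) · (ln 6 / ln n) = ln 6 / ln 28, a constant independent of n. So the limit is ln 6 / ln 28 = log_28(6).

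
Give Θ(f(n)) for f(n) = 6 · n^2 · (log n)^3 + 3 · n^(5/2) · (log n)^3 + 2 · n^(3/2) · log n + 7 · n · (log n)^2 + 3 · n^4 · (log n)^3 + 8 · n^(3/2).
f(n) ∈ Θ(n^4 · (log n)^3)

Compare the terms by growth order. For large n, n^a · (log n)^b dominates n^a' · (log n)^b' iff a > a', or (a = a' and b > b'). Ranking the 6 terms shows the dominant one is 3 · n^4 · (log n)^3. Hence f(n) ∈ Θ(n^4 · (log n)^3).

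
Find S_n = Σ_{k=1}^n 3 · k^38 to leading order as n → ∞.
S_n ~ n^39 / 13

By integral comparison (Euler-Maclaurin), Σ_{k=1}^n 3 · k^38 = 3 · ∫_0^n x^38 dx + O(n^38) = 3 · n^39/39 = n^39 / 13 + O(n^38). (Equivalently, Faulhaber's formula gives the same leading term.)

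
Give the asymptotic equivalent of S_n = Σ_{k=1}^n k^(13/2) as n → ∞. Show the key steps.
S_n ~ (2/15) · n^(15/2)

Integral comparison: Σ_{k=1}^n k^(13/2) = ∫_0^n x^(13/2) dx + O(n^(13/2)). The integral is n^(1 + 13/2) / (1 + 13/2) = n^((13+2)/2) / ((13+2)/2) = (2/15) · n^(15/2).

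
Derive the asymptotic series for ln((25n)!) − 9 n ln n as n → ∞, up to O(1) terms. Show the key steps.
ln((25n)!) − 9 n ln n = 16 n ln n + 25(ln 25 − 1) n + (1/2) ln(2π·25n) + O(1/n)

Stirling: ln((25n)!) = 25n ln(25n) − 25n + (1/2) ln(2π·25n) + O(1/n).
Expand 25n ln(25n) = 25n (ln n + ln 25) = 25n ln n + 25n ln 25.
Subtract 9n ln n: leading term is (25 − 9) n ln n = 16 n ln n. The next term is 25n ln 25 − 25n = 25(ln 25 − 1) n. Then the (1/2) ln(2π·25n) correction.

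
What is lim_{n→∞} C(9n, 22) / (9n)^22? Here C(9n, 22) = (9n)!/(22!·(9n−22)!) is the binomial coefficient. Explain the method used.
lim = 1/22! = 1/1124000727777607680000

With N = 9n → ∞: C(N, 22) / N^22 = [N(N−1)…(N−21)] / (22! · N^22) = (1/22!) · 1 · (1 − 1/(9n)) · … · (1 − 21/(9n)). Each factor → 1 as N → ∞, so the limit is 1/22! = 1/1124000727777607680000.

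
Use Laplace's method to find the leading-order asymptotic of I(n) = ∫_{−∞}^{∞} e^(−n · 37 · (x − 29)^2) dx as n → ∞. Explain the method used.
I(n) = sqrt(π/(37n))

Here φ(x) = 37 · (x − 29)^2 has its unique minimum at x* = 29 with φ(x*) = 0 and φ''(x*) = 74. Laplace's method gives
  I(n) ~ e^(−n φ(x*)) · sqrt(2π / (n · φ''(x*))) = sqrt(2π / (74n)) = sqrt(π/(37n)).
This is exact: substituting u = (x − 29)·sqrt(37n) gives I(n) = (1/sqrt(37n)) ∫_{−∞}^{∞} e^(−u^2) du = sqrt(π/(37n)).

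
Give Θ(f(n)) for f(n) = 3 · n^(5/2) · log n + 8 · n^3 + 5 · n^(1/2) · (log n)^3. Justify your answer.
f(n) ∈ Θ(n^3)

Compare the terms by growth order. For large n, n^a · (log n)^b dominates n^a' · (log n)^b' iff a > a', or (a = a' and b > b'). Ranking the 3 terms shows the dominant one is 8 · n^3. Hence f(n) ∈ Θ(n^3).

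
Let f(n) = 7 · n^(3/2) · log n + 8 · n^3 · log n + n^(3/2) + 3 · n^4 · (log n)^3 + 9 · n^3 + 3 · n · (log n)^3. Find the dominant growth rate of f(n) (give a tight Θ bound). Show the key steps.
f(n) ∈ Θ(n^4 · (log n)^3)

Compare the terms by growth order. For large n, n^a · (log n)^b dominates n^a' · (log n)^b' iff a > a', or (a = a' and b > b'). Ranking the 6 terms shows the dominant one is 3 · n^4 · (log n)^3. Hence f(n) ∈ Θ(n^4 · (log n)^3).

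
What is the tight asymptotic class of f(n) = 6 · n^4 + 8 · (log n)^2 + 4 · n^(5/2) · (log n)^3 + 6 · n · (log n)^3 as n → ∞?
f(n) ∈ Θ(n^4)

Compare the terms by growth order. For large n, n^a · (log n)^b dominates n^a' · (log n)^b' iff a > a', or (a = a' and b > b'). Ranking the 4 terms shows the dominant one is 6 · n^4. Hence f(n) ∈ Θ(n^4).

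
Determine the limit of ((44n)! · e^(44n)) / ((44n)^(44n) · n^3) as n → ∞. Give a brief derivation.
lim = 0

Stirling: (44n)! ~ sqrt(2π·44n) · (44n/e)^(44n). Hence
  (44n)! · e^(44n) / (44n)^(44n) ~ sqrt(2π·44n).
Dividing by n^3: sqrt(2π·44n) / n^3 = sqrt(2π·44) · n^((1−6)/2), so the expression behaves like sqrt(2π·44) · n^((1−6)/2) → 0.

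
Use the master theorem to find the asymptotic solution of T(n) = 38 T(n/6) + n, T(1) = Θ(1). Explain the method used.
T(n) = Θ(n^(log_6 38))

Master theorem: compare f(n) = n to n^(log_6 38) where log_6 38 ≈ 2.030. Since 1 < log_6 38, we have f(n) = O(n^(log_6 38 − ε)) for some ε > 0 — Case 1. Hence T(n) = Θ(n^(log_6 38)).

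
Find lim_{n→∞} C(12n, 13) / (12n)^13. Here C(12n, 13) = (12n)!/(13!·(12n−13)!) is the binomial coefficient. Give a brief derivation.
lim = 1/13! = 1/6227020800

With N = 12n → ∞: C(N, 13) / N^13 = [N(N−1)…(N−12)] / (13! · N^13) = (1/13!) · 1 · (1 − 1/(12n)) · … · (1 − 12/(12n)). Each factor → 1 as N → ∞, so the limit is 1/13! = 1/6227020800.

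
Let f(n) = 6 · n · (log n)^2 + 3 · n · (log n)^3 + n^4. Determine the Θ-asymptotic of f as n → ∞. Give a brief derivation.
f(n) ∈ Θ(n^4)

Compare the terms by growth order. For large n, n^a · (log n)^b dominates n^a' · (log n)^b' iff a > a', or (a = a' and b > b'). Ranking the 3 terms shows the dominant one is n^4. Hence f(n) ∈ Θ(n^4).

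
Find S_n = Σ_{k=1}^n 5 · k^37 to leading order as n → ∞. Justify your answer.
S_n ~ 5 · n^38 / 38

By integral comparison (Euler-Maclaurin), Σ_{k=1}^n 5 · k^37 = 5 · ∫_0^n x^37 dx + O(n^37) = 5 · n^38/38 + O(n^37). (Equivalently, Faulhaber's formula gives the same leading term.)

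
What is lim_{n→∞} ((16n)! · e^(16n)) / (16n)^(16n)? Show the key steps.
lim = ∞

Stirling: (16n)! ~ sqrt(2π·16n) · (16n/e)^(16n). Hence
  (16n)! · e^(16n) / (16n)^(16n) ~ sqrt(2π·16n) = sqrt(2π·16) · sqrt(n) → ∞.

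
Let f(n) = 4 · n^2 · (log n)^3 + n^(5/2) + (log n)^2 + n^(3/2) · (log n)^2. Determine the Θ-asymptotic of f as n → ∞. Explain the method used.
f(n) ∈ Θ(n^(5/2))

Compare the terms by growth order. For large n, n^a · (log n)^b dominates n^a' · (log n)^b' iff a > a', or (a = a' and b > b'). Ranking the 4 terms shows the dominant one is n^(5/2). Hence f(n) ∈ Θ(n^(5/2)).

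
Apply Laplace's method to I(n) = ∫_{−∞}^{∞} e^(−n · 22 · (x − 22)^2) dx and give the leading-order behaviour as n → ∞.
I(n) = sqrt(π/(22n))

Here φ(x) = 22 · (x − 22)^2 has its unique minimum at x* = 22 with φ(x*) = 0 and φ''(x*) = 44. Laplace's method gives
  I(n) ~ e^(−n φ(x*)) · sqrt(2π / (n · φ''(x*))) = sqrt(2π / (44n)) = sqrt(π/(22n)).
This is exact: substituting u = (x − 22)·sqrt(22n) gives I(n) = (1/sqrt(22n)) ∫_{−∞}^{∞} e^(−u^2) du = sqrt(π/(22n)).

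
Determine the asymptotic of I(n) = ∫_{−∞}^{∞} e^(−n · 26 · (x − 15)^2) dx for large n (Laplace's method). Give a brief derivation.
I(n) = sqrt(π/(26n))

Here φ(x) = 26 · (x − 15)^2 has its unique minimum at x* = 15 with φ(x*) = 0 and φ''(x*) = 52. Laplace's method gives
  I(n) ~ e^(−n φ(x*)) · sqrt(2π / (n · φ''(x*))) = sqrt(2π / (52n)) = sqrt(π/(26n)).
This is exact: substituting u = (x − 15)·sqrt(26n) gives I(n) = (1/sqrt(26n)) ∫_{−∞}^{∞} e^(−u^2) du = sqrt(π/(26n)).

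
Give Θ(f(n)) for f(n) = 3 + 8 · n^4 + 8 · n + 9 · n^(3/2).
f(n) ∈ Θ(n^4)

Compare the terms by growth order. For large n, n^a · (log n)^b dominates n^a' · (log n)^b' iff a > a', or (a = a' and b > b'). Ranking the 4 terms shows the dominant one is 8 · n^4. Hence f(n) ∈ Θ(n^4).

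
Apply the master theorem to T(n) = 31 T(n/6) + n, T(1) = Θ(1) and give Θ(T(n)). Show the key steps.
T(n) = Θ(n^(log_6 31))

Master theorem: compare f(n) = n to n^(log_6 31) where log_6 31 ≈ 1.917. Since 1 < log_6 31, we have f(n) = O(n^(log_6 31 − ε)) for some ε > 0 — Case 1. Hence T(n) = Θ(n^(log_6 31)).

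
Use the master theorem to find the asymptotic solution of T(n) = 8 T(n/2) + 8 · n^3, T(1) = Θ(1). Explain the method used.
T(n) = Θ(n^3 log n)

log_2 8 = 3, and f(n) = 8 · n^3 = Θ(n^(log_2 8)). This is Case 2 of the master theorem: T(n) = Θ(f(n) · log n) = Θ(n^3 log n).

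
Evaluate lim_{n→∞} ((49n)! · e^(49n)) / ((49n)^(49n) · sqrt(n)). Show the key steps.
lim = sqrt(2π·49)

Stirling: (49n)! ~ sqrt(2π·49n) · (49n/e)^(49n). Hence
  (49n)! · e^(49n) / (49n)^(49n) ~ sqrt(2π·49n).
Dividing by sqrt(n): sqrt(2π·49n) / sqrt(n) = sqrt(2π·49) · n^((1−1)/2), so the limit is sqrt(2π·49).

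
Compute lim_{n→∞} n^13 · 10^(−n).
lim = 0

Exponentials with base > 1 dominate every fixed polynomial: for any fixed c, n^c / 10^n → 0 as n → ∞ (e.g. by the ratio test, or by writing 10^n = e^(n ln 10) and noting e^(n ln 10) / n^c → ∞). Hence n^13 · 10^(−n) = n^13 / 10^n → 0.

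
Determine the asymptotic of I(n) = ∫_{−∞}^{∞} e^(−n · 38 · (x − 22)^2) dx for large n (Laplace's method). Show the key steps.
I(n) = sqrt(π/(38n))

Here φ(x) = 38 · (x − 22)^2 has its unique minimum at x* = 22 with φ(x*) = 0 and φ''(x*) = 76. Laplace's method gives
  I(n) ~ e^(−n φ(x*)) · sqrt(2π / (n · φ''(x*))) = sqrt(2π / (76n)) = sqrt(π/(38n)).
This is exact: substituting u = (x − 22)·sqrt(38n) gives I(n) = (1/sqrt(38n)) ∫_{−∞}^{∞} e^(−u^2) du = sqrt(π/(38n)).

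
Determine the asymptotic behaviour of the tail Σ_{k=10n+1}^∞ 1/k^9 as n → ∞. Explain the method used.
Σ_{k>10n} 1/k^9 ~ 1/(8 · (10n)^8)

Compare to the integral: ∫_{10n}^∞ x^(−9) dx = [−x^(−8)/8]_{10n}^∞ = 1/((9−1)·(10n)^8). Euler-Maclaurin then gives
  Σ_{k>10n} 1/k^9 = ∫_{10n}^∞ dx/x^9 − 1/(2·(10n)^9) + O(1/(10n)^10).
(Equivalently this is ζ(9) − Σ_{k≤10n} 1/k^9.)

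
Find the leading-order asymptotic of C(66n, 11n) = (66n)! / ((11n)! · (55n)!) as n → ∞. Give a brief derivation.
C(66n, 11n) ~ (46656/3125)^(11n) · sqrt(3/(5π·11n))

Write N = 11n. Apply Stirling to each factorial:
  (6N)! ~ sqrt(2π·6N) · (6N/e)^(6N),
  N! ~ sqrt(2π N) · (N/e)^N,
  (5N)! ~ sqrt(2π·5N) · (5N/e)^(5N).
The exponential factors combine to (6N)^(6N) / (N^N · (5N)^(5N)) = 6^(6N)/5^(5N) = (6^6/5^5)^N = (46656/3125)^N.
The square-root prefactors combine to sqrt(2π·6N) / (sqrt(2π N)·sqrt(2π·5N)) = sqrt(6 / (2π·5·N)) = sqrt(3/(5π·11n)).
Substituting N = 11n: C(66n, 11n) ~ (46656/3125)^(11n) · sqrt(3/(5π·11n)).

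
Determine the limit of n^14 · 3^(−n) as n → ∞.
lim = 0

Exponentials with base > 1 dominate every fixed polynomial: for any fixed c, n^c / 3^n → 0 as n → ∞ (e.g. by the ratio test, or by writing 3^n = e^(n ln 3) and noting e^(n ln 3) / n^c → ∞). Hence n^14 · 3^(−n) = n^14 / 3^n → 0.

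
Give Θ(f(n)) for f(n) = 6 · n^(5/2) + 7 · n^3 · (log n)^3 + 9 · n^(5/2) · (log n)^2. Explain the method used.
f(n) ∈ Θ(n^3 · (log n)^3)

Compare the terms by growth order. For large n, n^a · (log n)^b dominates n^a' · (log n)^b' iff a > a', or (a = a' and b > b'). Ranking the 3 terms shows the dominant one is 7 · n^3 · (log n)^3. Hence f(n) ∈ Θ(n^3 · (log n)^3).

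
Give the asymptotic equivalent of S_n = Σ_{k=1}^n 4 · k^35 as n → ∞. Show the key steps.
S_n ~ n^36 / 9

By integral comparison (Euler-Maclaurin), Σ_{k=1}^n 4 · k^35 = 4 · ∫_0^n x^35 dx + O(n^35) = 4 · n^36/36 = n^36 / 9 + O(n^35). (Equivalently, Faulhaber's formula gives the same leading term.)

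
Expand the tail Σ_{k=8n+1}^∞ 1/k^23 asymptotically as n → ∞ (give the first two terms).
Σ_{k>8n} 1/k^23 = 1/(22 · (8n)^22) − 1/(2 · (8n)^23) + O(1/(8n)^24)

Compare to the integral: ∫_{8n}^∞ x^(−23) dx = [−x^(−22)/22]_{8n}^∞ = 1/((23−1)·(8n)^22). The Euler-Maclaurin correction adds −f(8n)/2 = −1/(2·(8n)^23). Euler-Maclaurin then gives
  Σ_{k>8n} 1/k^23 = ∫_{8n}^∞ dx/x^23 − 1/(2·(8n)^23) + O(1/(8n)^24).
(Equivalently this is ζ(23) − Σ_{k≤8n} 1/k^23.)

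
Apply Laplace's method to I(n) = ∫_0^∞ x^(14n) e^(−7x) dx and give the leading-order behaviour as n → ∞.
I(n) ~ (sqrt(2π·14n) / 7) · (14n/(7e))^(14n)

Write the integrand as exp(14n ln x − 7x) and set f(x) = 14n ln x − 7x. Then f'(x) = 14n/x − 7 = 0 at x* = 14n/7, and f''(x*) = −14n/x*^2 = −7^2/(14n). Laplace's method (interior maximum) gives
  I(n) ~ e^(f(x*)) · sqrt(2π / |f''(x*)|)
        = exp(14n ln(14n/7) − 14n) · sqrt(2π · 14n / 7^2)
        = (14n/7)^(14n) e^(−14n) · sqrt(2π·14n) / 7
        = (sqrt(2π·14n) / 7) · (14n/(7e))^(14n).
This matches Γ(14n+1)/7^(14n+1) with Stirling applied to Γ.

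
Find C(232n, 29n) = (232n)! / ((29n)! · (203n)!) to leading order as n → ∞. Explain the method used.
C(232n, 29n) ~ (16777216/823543)^(29n) · sqrt(4/(7π·29n))

Write N = 29n. Apply Stirling to each factorial:
  (8N)! ~ sqrt(2π·8N) · (8N/e)^(8N),
  N! ~ sqrt(2π N) · (N/e)^N,
  (7N)! ~ sqrt(2π·7N) · (7N/e)^(7N).
The exponential factors combine to (8N)^(8N) / (N^N · (7N)^(7N)) = 8^(8N)/7^(7N) = (8^8/7^7)^N = (16777216/823543)^N.
The square-root prefactors combine to sqrt(2π·8N) / (sqrt(2π N)·sqrt(2π·7N)) = sqrt(8 / (2π·7·N)) = sqrt(4/(7π·29n)).
Substituting N = 29n: C(232n, 29n) ~ (16777216/823543)^(29n) · sqrt(4/(7π·29n)).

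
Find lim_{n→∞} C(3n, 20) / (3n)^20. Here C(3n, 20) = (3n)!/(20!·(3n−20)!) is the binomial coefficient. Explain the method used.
lim = 1/20! = 1/2432902008176640000

With N = 3n → ∞: C(N, 20) / N^20 = [N(N−1)…(N−19)] / (20! · N^20) = (1/20!) · 1 · (1 − 1/(3n)) · … · (1 − 19/(3n)). Each factor → 1 as N → ∞, so the limit is 1/20! = 1/2432902008176640000.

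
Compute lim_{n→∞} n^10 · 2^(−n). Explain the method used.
lim = 0

Exponentials with base > 1 dominate every fixed polynomial: for any fixed c, n^c / 2^n → 0 as n → ∞ (e.g. by the ratio test, or by writing 2^n = e^(n ln 2) and noting e^(n ln 2) / n^c → ∞). Hence n^10 · 2^(−n) = n^10 / 2^n → 0.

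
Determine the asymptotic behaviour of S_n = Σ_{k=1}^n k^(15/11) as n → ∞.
S_n ~ (11/26) · n^(26/11)

Integral comparison: Σ_{k=1}^n k^(15/11) = ∫_0^n x^(15/11) dx + O(n^(15/11)). The integral is n^(1 + 15/11) / (1 + 15/11) = n^((15+11)/11) / ((15+11)/11) = (11/26) · n^(26/11).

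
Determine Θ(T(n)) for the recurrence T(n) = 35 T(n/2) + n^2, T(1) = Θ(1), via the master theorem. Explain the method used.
T(n) = Θ(n^(log_2 35))

Master theorem: compare f(n) = n^2 to n^(log_2 35) where log_2 35 ≈ 5.129. Since 2 < log_2 35, we have f(n) = O(n^(log_2 35 − ε)) for some ε > 0 — Case 1. Hence T(n) = Θ(n^(log_2 35)).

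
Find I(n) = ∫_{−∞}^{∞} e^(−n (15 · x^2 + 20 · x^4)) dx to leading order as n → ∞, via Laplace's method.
I(n) ~ sqrt(π/(15n))

φ(x) = 15 · x^2 + 20 · x^4 has its unique global minimum at x* = 0 (since φ'(x) = 30x + 80x^3 = 0 only at x = 0 for real x with both coefficients positive, and φ → ∞ as |x| → ∞). At x* = 0, φ(0) = 0 and φ''(0) = 30. Laplace's method then gives
  I(n) ~ sqrt(2π / (n · φ''(0))) · e^(−n φ(0)) = sqrt(2π / (30n)) = sqrt(π/(15n)).
The 20 · x^4 term contributes only at subleading order (an O(1/n) relative correction).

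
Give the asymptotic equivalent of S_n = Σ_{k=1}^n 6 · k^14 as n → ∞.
S_n ~ 2 · n^15 / 5

By integral comparison (Euler-Maclaurin), Σ_{k=1}^n 6 · k^14 = 6 · ∫_0^n x^14 dx + O(n^14) = 6 · n^15/15 = 2 · n^15 / 5 + O(n^14). (Equivalently, Faulhaber's formula gives the same leading term.)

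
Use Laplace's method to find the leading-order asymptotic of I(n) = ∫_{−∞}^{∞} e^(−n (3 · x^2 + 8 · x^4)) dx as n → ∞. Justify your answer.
I(n) ~ sqrt(π/(3n))

φ(x) = 3 · x^2 + 8 · x^4 has its unique global minimum at x* = 0 (since φ'(x) = 6x + 32x^3 = 0 only at x = 0 for real x with both coefficients positive, and φ → ∞ as |x| → ∞). At x* = 0, φ(0) = 0 and φ''(0) = 6. Laplace's method then gives
  I(n) ~ sqrt(2π / (n · φ''(0))) · e^(−n φ(0)) = sqrt(2π / (6n)) = sqrt(π/(3n)).
The 8 · x^4 term contributes only at subleading order (an O(1/n) relative correction).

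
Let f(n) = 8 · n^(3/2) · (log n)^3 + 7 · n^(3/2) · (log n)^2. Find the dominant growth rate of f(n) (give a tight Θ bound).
f(n) ∈ Θ(n^(3/2) · (log n)^3)

Compare the terms by growth order. For large n, n^a · (log n)^b dominates n^a' · (log n)^b' iff a > a', or (a = a' and b > b'). Ranking the 2 terms shows the dominant one is 8 · n^(3/2) · (log n)^3. Hence f(n) ∈ Θ(n^(3/2) · (log n)^3).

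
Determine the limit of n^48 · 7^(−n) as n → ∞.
lim = 0

Exponentials with base > 1 dominate every fixed polynomial: for any fixed c, n^c / 7^n → 0 as n → ∞ (e.g. by the ratio test, or by writing 7^n = e^(n ln 7) and noting e^(n ln 7) / n^c → ∞). Hence n^48 · 7^(−n) = n^48 / 7^n → 0.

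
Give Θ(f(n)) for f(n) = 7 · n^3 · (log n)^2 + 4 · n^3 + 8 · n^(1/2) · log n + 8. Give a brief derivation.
f(n) ∈ Θ(n^3 · (log n)^2)

Compare the terms by growth order. For large n, n^a · (log n)^b dominates n^a' · (log n)^b' iff a > a', or (a = a' and b > b'). Ranking the 4 terms shows the dominant one is 7 · n^3 · (log n)^2. Hence f(n) ∈ Θ(n^3 · (log n)^2).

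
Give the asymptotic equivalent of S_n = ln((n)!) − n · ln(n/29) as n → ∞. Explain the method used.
S_n ~ n · (ln 29 − 1) + O(ln n)

Stirling: ln((n)!) = n ln(n) − n + O(ln n).
  S_n = n ln(n) − n − n ln(n/29) + O(ln n)
      = n ln(n) − n ln n + n ln 29 − n + O(ln n)
      = n ln 29 − n + O(ln n)
      = n (ln 29 − 1) + O(ln n).
Numerically ln(29) − 1 ≈ 2.3673.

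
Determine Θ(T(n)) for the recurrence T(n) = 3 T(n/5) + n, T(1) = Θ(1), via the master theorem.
T(n) = Θ(n)

log_5 3 ≈ 0.683. f(n) = n dominates n^(log_5 3) since 1 > 0.683, and the regularity condition a·f(n/b) = 3·(n/5)^1 = (3/5)·n ≤ c·f(n) holds with c = 3/5 ≈ 0.6 < 1. So this is Case 3: T(n) = Θ(f(n)) = Θ(n).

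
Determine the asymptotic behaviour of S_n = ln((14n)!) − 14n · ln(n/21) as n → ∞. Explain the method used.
S_n ~ 14n · (ln 294 − 1) + O(ln n)

Stirling: ln((14n)!) = 14n ln(14n) − 14n + O(ln n).
  S_n = 14n ln(14n) − 14n − 14n ln(n/21) + O(ln n)
      = 14n ln(14n) − 14n ln n + 14n ln 21 − 14n + O(ln n)
      = 14n ln 14 + 14n ln 21 − 14n + O(ln n)
      = 14n (ln 294 − 1) + O(ln n).
Numerically ln(294) − 1 ≈ 4.6836.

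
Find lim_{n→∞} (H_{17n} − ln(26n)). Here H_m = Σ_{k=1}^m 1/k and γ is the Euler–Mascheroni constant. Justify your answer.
lim = ln(17/26) + γ

By Euler-Maclaurin, H_m = ln m + γ + O(1/m). So
  H_{17n} − ln(26n) = ln(17n) + γ − ln(26n) + O(1/n)
                       = ln(17/26) + γ + O(1/n).
Hence the limit is ln(17/26) + γ.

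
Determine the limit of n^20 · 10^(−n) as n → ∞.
lim = 0

Exponentials with base > 1 dominate every fixed polynomial: for any fixed c, n^c / 10^n → 0 as n → ∞ (e.g. by the ratio test, or by writing 10^n = e^(n ln 10) and noting e^(n ln 10) / n^c → ∞). Hence n^20 · 10^(−n) = n^20 / 10^n → 0.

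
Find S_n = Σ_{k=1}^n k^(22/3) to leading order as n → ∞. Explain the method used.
S_n ~ (3/25) · n^(25/3)

Integral comparison: Σ_{k=1}^n k^(22/3) = ∫_0^n x^(22/3) dx + O(n^(22/3)). The integral is n^(1 + 22/3) / (1 + 22/3) = n^((22+3)/3) / ((22+3)/3) = (3/25) · n^(25/3).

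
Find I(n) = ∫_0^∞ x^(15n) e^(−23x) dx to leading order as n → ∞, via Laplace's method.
I(n) ~ (sqrt(2π·15n) / 23) · (15n/(23e))^(15n)

Write the integrand as exp(15n ln x − 23x) and set f(x) = 15n ln x − 23x. Then f'(x) = 15n/x − 23 = 0 at x* = 15n/23, and f''(x*) = −15n/x*^2 = −23^2/(15n). Laplace's method (interior maximum) gives
  I(n) ~ e^(f(x*)) · sqrt(2π / |f''(x*)|)
        = exp(15n ln(15n/23) − 15n) · sqrt(2π · 15n / 23^2)
        = (15n/23)^(15n) e^(−15n) · sqrt(2π·15n) / 23
        = (sqrt(2π·15n) / 23) · (15n/(23e))^(15n).
This matches Γ(15n+1)/23^(15n+1) with Stirling applied to Γ.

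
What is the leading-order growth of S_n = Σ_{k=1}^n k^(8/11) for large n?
S_n ~ (11/19) · n^(19/11)

Integral comparison: Σ_{k=1}^n k^(8/11) = ∫_0^n x^(8/11) dx + O(n^(8/11)). The integral is n^(1 + 8/11) / (1 + 8/11) = n^((8+11)/11) / ((8+11)/11) = (11/19) · n^(19/11).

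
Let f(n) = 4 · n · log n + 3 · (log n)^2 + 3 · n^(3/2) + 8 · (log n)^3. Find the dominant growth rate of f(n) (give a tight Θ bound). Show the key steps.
f(n) ∈ Θ(n^(3/2))

Compare the terms by growth order. For large n, n^a · (log n)^b dominates n^a' · (log n)^b' iff a > a', or (a = a' and b > b'). Ranking the 4 terms shows the dominant one is 3 · n^(3/2). Hence f(n) ∈ Θ(n^(3/2)).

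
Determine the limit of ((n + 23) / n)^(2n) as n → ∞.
lim = e^46

Rewrite as (1 + 23/n)^(2n). By the standard limit (1 + x/n)^n → e^x, we have (1 + 23/n)^n → e^23, and raising to the 2nd power gives e^46.
More precisely, ln[(1 + 23/n)^(2n)] = 2n · ln(1 + 23/n) = 2n · (23/n + O(1/n^2)) = 46 + O(1/n) → 46.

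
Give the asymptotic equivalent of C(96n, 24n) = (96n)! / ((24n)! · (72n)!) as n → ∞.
C(96n, 24n) ~ (256/27)^(24n) · sqrt(2/(3π·24n))

Write N = 24n. Apply Stirling to each factorial:
  (4N)! ~ sqrt(2π·4N) · (4N/e)^(4N),
  N! ~ sqrt(2π N) · (N/e)^N,
  (3N)! ~ sqrt(2π·3N) · (3N/e)^(3N).
The exponential factors combine to (4N)^(4N) / (N^N · (3N)^(3N)) = 4^(4N)/3^(3N) = (4^4/3^3)^N = (256/27)^N.
The square-root prefactors combine to sqrt(2π·4N) / (sqrt(2π N)·sqrt(2π·3N)) = sqrt(4 / (2π·3·N)) = sqrt(2/(3π·24n)).
Substituting N = 24n: C(96n, 24n) ~ (256/27)^(24n) · sqrt(2/(3π·24n)).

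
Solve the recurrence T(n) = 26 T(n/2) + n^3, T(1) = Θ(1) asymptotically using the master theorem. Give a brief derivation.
T(n) = Θ(n^(log_2 26))

Master theorem: compare f(n) = n^3 to n^(log_2 26) where log_2 26 ≈ 4.700. Since 3 < log_2 26, we have f(n) = O(n^(log_2 26 − ε)) for some ε > 0 — Case 1. Hence T(n) = Θ(n^(log_2 26)).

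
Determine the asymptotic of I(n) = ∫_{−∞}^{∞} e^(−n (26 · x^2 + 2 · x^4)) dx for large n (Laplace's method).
I(n) ~ sqrt(π/(26n))

φ(x) = 26 · x^2 + 2 · x^4 has its unique global minimum at x* = 0 (since φ'(x) = 52x + 8x^3 = 0 only at x = 0 for real x with both coefficients positive, and φ → ∞ as |x| → ∞). At x* = 0, φ(0) = 0 and φ''(0) = 52. Laplace's method then gives
  I(n) ~ sqrt(2π / (n · φ''(0))) · e^(−n φ(0)) = sqrt(2π / (52n)) = sqrt(π/(26n)).
The 2 · x^4 term contributes only at subleading order (an O(1/n) relative correction).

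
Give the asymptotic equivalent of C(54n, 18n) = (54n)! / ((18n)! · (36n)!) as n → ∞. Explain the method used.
C(54n, 18n) ~ (27/4)^(18n) · sqrt(3/(4π·18n))

Write N = 18n. Apply Stirling to each factorial:
  (3N)! ~ sqrt(2π·3N) · (3N/e)^(3N),
  N! ~ sqrt(2π N) · (N/e)^N,
  (2N)! ~ sqrt(2π·2N) · (2N/e)^(2N).
The exponential factors combine to (3N)^(3N) / (N^N · (2N)^(2N)) = 3^(3N)/2^(2N) = (3^3/2^2)^N = (27/4)^N.
The square-root prefactors combine to sqrt(2π·3N) / (sqrt(2π N)·sqrt(2π·2N)) = sqrt(3 / (2π·2·N)) = sqrt(3/(4π·18n)).
Substituting N = 18n: C(54n, 18n) ~ (27/4)^(18n) · sqrt(3/(4π·18n)).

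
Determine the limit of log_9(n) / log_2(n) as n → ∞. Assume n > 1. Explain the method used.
lim = ln(2) / ln(9) = log_9(2)

Change of base: log_9(n) = ln n / ln 9 and log_2(n) = ln n / ln 2. The ratio is (ln n / ln 9) · (ln 2 / ln n) = ln 2 / ln 9, a constant independent of n. So the limit is ln 2 / ln 9 = log_9(2).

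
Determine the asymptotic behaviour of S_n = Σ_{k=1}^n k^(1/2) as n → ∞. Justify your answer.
S_n ~ (2/3) · n^(3/2)

Integral comparison: Σ_{k=1}^n k^(1/2) = ∫_0^n x^(1/2) dx + O(n^(1/2)). The integral is n^(1 + 1/2) / (1 + 1/2) = n^((1+2)/2) / ((1+2)/2) = (2/3) · n^(3/2).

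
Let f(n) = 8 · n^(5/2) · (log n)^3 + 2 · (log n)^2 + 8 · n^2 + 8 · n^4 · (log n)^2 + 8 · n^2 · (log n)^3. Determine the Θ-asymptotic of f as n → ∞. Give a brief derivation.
f(n) ∈ Θ(n^4 · (log n)^2)

Compare the terms by growth order. For large n, n^a · (log n)^b dominates n^a' · (log n)^b' iff a > a', or (a = a' and b > b'). Ranking the 5 terms shows the dominant one is 8 · n^4 · (log n)^2. Hence f(n) ∈ Θ(n^4 · (log n)^2).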